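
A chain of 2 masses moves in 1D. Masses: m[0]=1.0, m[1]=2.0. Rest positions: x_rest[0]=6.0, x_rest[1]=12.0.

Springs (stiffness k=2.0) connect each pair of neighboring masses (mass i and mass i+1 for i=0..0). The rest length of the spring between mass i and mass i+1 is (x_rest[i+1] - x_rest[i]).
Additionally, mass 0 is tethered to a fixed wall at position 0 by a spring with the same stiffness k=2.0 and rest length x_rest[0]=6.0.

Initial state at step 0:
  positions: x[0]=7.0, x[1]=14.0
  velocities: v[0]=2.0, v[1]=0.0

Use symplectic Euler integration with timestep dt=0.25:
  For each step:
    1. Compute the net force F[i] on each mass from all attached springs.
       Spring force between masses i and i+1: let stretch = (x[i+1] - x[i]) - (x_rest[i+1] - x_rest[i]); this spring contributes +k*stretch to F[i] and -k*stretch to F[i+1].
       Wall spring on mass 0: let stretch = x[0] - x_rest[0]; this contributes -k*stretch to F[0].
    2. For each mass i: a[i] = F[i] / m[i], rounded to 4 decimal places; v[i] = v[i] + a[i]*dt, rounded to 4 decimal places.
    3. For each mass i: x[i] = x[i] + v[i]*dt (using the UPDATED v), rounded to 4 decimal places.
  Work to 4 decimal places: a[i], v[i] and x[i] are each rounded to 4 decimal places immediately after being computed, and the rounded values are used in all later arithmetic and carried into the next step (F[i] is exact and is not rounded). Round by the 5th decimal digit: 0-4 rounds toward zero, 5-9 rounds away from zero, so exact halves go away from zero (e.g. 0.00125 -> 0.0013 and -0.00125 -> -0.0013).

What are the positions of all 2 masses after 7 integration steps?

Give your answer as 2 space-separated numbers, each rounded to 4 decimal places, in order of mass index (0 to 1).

Step 0: x=[7.0000 14.0000] v=[2.0000 0.0000]
Step 1: x=[7.5000 13.9375] v=[2.0000 -0.2500]
Step 2: x=[7.8672 13.8477] v=[1.4688 -0.3594]
Step 3: x=[7.9986 13.7591] v=[0.5255 -0.3545]
Step 4: x=[7.8502 13.6855] v=[-0.5936 -0.2946]
Step 5: x=[7.4499 13.6222] v=[-1.6011 -0.2534]
Step 6: x=[6.8899 13.5481] v=[-2.2399 -0.2965]
Step 7: x=[6.3010 13.4328] v=[-2.3558 -0.4611]

Answer: 6.3010 13.4328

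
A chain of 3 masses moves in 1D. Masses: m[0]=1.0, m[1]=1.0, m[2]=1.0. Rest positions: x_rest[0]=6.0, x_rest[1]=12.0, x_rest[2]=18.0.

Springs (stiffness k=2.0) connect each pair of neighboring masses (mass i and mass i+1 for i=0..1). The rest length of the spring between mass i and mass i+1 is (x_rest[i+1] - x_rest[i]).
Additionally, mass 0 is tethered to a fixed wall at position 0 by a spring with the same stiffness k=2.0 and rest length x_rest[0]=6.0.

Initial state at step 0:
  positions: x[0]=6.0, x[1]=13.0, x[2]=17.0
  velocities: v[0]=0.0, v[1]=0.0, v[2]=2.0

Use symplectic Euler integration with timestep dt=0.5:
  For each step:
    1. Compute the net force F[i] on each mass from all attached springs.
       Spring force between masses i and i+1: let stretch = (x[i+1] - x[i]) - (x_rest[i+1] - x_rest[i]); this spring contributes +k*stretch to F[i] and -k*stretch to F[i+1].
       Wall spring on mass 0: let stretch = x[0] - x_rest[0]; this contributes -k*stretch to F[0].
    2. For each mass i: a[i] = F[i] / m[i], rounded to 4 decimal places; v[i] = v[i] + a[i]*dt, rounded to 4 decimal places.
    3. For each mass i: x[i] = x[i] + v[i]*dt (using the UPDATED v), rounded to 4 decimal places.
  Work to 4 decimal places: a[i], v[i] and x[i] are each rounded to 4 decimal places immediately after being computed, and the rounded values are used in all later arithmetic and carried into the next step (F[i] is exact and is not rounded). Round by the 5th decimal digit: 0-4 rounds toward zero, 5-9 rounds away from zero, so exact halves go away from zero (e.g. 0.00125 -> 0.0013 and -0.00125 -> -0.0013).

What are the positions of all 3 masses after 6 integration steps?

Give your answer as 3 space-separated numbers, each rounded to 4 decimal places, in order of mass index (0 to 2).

Step 0: x=[6.0000 13.0000 17.0000] v=[0.0000 0.0000 2.0000]
Step 1: x=[6.5000 11.5000 19.0000] v=[1.0000 -3.0000 4.0000]
Step 2: x=[6.2500 11.2500 20.2500] v=[-0.5000 -0.5000 2.5000]
Step 3: x=[5.3750 13.0000 20.0000] v=[-1.7500 3.5000 -0.5000]
Step 4: x=[5.6250 14.4375 19.2500] v=[0.5000 2.8750 -1.5000]
Step 5: x=[7.4688 13.8750 19.0938] v=[3.6875 -1.1250 -0.3125]
Step 6: x=[8.7813 12.7188 19.3282] v=[2.6249 -2.3124 0.4687]

Answer: 8.7813 12.7188 19.3282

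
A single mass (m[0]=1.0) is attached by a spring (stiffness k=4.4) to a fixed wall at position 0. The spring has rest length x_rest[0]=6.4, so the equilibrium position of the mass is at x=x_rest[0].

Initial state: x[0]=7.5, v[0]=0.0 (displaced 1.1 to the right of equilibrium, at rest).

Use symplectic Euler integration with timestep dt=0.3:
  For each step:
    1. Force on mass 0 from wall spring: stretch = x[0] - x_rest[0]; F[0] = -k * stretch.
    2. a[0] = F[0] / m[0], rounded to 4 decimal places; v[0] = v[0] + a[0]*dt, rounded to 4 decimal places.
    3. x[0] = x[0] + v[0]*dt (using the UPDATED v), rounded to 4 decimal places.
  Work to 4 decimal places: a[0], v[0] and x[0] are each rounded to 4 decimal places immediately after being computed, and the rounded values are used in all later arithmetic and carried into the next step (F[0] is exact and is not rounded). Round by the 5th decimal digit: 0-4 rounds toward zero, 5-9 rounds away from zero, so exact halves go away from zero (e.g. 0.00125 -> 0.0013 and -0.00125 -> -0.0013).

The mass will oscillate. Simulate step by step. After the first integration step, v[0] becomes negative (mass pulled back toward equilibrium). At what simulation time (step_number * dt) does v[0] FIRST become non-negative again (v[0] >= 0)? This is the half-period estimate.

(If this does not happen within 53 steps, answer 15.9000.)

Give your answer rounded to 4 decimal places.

Step 0: x=[7.5000] v=[0.0000]
Step 1: x=[7.0644] v=[-1.4520]
Step 2: x=[6.3657] v=[-2.3290]
Step 3: x=[5.6806] v=[-2.2837]
Step 4: x=[5.2804] v=[-1.3341]
Step 5: x=[5.3235] v=[0.1438]
First v>=0 after going negative at step 5, time=1.5000

Answer: 1.5000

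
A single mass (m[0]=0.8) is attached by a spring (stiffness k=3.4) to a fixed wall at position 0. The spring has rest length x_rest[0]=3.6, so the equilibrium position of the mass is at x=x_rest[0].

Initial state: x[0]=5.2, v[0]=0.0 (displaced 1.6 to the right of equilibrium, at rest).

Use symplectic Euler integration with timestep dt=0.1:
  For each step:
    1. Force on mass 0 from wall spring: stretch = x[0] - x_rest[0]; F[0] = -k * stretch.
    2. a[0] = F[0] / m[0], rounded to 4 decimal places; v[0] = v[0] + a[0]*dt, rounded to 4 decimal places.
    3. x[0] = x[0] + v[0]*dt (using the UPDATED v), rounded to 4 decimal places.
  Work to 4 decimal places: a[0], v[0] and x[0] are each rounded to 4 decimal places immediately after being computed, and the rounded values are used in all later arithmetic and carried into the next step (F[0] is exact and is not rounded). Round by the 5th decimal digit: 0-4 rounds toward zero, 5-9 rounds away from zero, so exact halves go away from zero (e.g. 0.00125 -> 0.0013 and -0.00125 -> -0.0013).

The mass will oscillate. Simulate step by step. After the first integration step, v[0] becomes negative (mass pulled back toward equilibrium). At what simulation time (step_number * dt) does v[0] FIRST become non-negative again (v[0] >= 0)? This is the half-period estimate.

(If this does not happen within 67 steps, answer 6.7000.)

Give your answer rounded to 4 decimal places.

Answer: 1.6000

Derivation:
Step 0: x=[5.2000] v=[0.0000]
Step 1: x=[5.1320] v=[-0.6800]
Step 2: x=[4.9989] v=[-1.3311]
Step 3: x=[4.8063] v=[-1.9256]
Step 4: x=[4.5625] v=[-2.4383]
Step 5: x=[4.2778] v=[-2.8474]
Step 6: x=[3.9643] v=[-3.1355]
Step 7: x=[3.6353] v=[-3.2903]
Step 8: x=[3.3048] v=[-3.3053]
Step 9: x=[2.9868] v=[-3.1798]
Step 10: x=[2.6949] v=[-2.9192]
Step 11: x=[2.4415] v=[-2.5345]
Step 12: x=[2.2373] v=[-2.0421]
Step 13: x=[2.0910] v=[-1.4630]
Step 14: x=[2.0088] v=[-0.8217]
Step 15: x=[1.9943] v=[-0.1454]
Step 16: x=[2.0480] v=[0.5370]
First v>=0 after going negative at step 16, time=1.6000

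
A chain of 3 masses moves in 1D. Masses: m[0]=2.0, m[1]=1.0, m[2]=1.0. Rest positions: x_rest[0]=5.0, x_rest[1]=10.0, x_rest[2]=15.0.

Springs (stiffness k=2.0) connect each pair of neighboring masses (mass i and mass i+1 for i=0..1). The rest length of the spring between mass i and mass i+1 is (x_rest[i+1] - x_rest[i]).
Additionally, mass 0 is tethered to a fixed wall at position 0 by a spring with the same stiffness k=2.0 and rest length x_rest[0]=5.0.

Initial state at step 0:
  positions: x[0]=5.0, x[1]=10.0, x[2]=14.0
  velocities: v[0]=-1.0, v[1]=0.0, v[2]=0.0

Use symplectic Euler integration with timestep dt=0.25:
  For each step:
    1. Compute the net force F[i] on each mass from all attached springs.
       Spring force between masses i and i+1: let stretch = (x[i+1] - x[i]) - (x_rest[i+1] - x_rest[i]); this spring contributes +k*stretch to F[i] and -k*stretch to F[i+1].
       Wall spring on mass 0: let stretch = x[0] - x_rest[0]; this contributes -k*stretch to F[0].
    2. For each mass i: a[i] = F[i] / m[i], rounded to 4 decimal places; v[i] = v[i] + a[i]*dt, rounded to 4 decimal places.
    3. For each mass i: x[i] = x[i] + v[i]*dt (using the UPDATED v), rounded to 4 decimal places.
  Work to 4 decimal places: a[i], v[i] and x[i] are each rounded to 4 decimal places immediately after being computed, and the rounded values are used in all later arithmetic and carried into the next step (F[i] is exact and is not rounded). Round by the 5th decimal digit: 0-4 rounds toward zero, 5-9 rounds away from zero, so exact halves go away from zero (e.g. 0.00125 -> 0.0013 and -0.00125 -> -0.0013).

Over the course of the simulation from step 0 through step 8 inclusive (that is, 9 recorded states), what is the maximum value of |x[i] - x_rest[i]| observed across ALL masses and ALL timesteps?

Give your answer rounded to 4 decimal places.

Step 0: x=[5.0000 10.0000 14.0000] v=[-1.0000 0.0000 0.0000]
Step 1: x=[4.7500 9.8750 14.1250] v=[-1.0000 -0.5000 0.5000]
Step 2: x=[4.5234 9.6406 14.3438] v=[-0.9063 -0.9375 0.8750]
Step 3: x=[4.3339 9.3545 14.5997] v=[-0.7579 -1.1445 1.0234]
Step 4: x=[4.1874 9.0965 14.8249] v=[-0.5862 -1.0322 0.9008]
Step 5: x=[4.0860 8.9409 14.9591] v=[-0.4058 -0.6226 0.5366]
Step 6: x=[4.0326 8.9307 14.9660] v=[-0.2136 -0.0410 0.0275]
Step 7: x=[4.0333 9.0626 14.8435] v=[0.0028 0.5276 -0.4902]
Step 8: x=[4.0963 9.2885 14.6233] v=[0.2518 0.9034 -0.8807]
Max displacement = 1.0693

Answer: 1.0693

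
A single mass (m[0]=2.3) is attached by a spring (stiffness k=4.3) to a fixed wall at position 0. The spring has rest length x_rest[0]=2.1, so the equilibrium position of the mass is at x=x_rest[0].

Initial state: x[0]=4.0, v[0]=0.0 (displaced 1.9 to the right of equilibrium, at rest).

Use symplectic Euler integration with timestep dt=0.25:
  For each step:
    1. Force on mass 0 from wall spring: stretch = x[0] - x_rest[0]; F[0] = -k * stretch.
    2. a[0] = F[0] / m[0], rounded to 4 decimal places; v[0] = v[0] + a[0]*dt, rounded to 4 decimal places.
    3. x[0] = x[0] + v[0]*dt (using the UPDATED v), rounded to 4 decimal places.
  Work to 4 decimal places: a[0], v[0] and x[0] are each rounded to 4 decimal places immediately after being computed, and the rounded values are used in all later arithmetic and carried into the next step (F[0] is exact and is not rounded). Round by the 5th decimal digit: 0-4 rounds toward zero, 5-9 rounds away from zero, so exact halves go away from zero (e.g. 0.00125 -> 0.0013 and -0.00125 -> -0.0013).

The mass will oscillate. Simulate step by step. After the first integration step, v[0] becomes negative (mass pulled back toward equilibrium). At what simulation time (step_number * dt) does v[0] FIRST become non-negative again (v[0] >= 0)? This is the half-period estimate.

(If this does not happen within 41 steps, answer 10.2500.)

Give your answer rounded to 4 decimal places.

Step 0: x=[4.0000] v=[0.0000]
Step 1: x=[3.7780] v=[-0.8881]
Step 2: x=[3.3599] v=[-1.6724]
Step 3: x=[2.7946] v=[-2.2613]
Step 4: x=[2.1481] v=[-2.5860]
Step 5: x=[1.4960] v=[-2.6085]
Step 6: x=[0.9145] v=[-2.3262]
Step 7: x=[0.4715] v=[-1.7721]
Step 8: x=[0.2188] v=[-1.0110]
Step 9: x=[0.1859] v=[-0.1318]
Step 10: x=[0.3766] v=[0.7628]
First v>=0 after going negative at step 10, time=2.5000

Answer: 2.5000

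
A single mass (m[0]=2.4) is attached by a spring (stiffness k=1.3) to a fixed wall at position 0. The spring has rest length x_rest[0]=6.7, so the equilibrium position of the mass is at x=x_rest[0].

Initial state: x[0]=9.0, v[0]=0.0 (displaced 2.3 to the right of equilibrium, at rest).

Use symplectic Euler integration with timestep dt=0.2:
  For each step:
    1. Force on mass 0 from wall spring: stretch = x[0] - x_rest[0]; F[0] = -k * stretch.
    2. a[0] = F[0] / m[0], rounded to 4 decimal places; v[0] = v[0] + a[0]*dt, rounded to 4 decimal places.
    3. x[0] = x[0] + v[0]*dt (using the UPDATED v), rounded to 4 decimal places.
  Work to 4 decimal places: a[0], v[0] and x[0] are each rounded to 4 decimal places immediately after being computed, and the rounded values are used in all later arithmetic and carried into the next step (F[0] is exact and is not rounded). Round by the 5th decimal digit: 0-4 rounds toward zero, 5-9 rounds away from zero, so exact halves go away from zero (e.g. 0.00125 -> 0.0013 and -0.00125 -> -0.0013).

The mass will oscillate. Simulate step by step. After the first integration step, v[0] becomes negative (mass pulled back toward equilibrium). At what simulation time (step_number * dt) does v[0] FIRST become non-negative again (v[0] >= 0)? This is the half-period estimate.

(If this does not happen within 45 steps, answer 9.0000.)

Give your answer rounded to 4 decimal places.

Step 0: x=[9.0000] v=[0.0000]
Step 1: x=[8.9502] v=[-0.2492]
Step 2: x=[8.8516] v=[-0.4930]
Step 3: x=[8.7064] v=[-0.7261]
Step 4: x=[8.5177] v=[-0.9435]
Step 5: x=[8.2896] v=[-1.1404]
Step 6: x=[8.0271] v=[-1.3126]
Step 7: x=[7.7358] v=[-1.4564]
Step 8: x=[7.4221] v=[-1.5686]
Step 9: x=[7.0927] v=[-1.6468]
Step 10: x=[6.7548] v=[-1.6893]
Step 11: x=[6.4158] v=[-1.6952]
Step 12: x=[6.0829] v=[-1.6644]
Step 13: x=[5.7634] v=[-1.5975]
Step 14: x=[5.4642] v=[-1.4960]
Step 15: x=[5.1918] v=[-1.3621]
Step 16: x=[4.9521] v=[-1.1987]
Step 17: x=[4.7502] v=[-1.0093]
Step 18: x=[4.5906] v=[-0.7981]
Step 19: x=[4.4767] v=[-0.5696]
Step 20: x=[4.4110] v=[-0.3287]
Step 21: x=[4.3949] v=[-0.0807]
Step 22: x=[4.4287] v=[0.1690]
First v>=0 after going negative at step 22, time=4.4000

Answer: 4.4000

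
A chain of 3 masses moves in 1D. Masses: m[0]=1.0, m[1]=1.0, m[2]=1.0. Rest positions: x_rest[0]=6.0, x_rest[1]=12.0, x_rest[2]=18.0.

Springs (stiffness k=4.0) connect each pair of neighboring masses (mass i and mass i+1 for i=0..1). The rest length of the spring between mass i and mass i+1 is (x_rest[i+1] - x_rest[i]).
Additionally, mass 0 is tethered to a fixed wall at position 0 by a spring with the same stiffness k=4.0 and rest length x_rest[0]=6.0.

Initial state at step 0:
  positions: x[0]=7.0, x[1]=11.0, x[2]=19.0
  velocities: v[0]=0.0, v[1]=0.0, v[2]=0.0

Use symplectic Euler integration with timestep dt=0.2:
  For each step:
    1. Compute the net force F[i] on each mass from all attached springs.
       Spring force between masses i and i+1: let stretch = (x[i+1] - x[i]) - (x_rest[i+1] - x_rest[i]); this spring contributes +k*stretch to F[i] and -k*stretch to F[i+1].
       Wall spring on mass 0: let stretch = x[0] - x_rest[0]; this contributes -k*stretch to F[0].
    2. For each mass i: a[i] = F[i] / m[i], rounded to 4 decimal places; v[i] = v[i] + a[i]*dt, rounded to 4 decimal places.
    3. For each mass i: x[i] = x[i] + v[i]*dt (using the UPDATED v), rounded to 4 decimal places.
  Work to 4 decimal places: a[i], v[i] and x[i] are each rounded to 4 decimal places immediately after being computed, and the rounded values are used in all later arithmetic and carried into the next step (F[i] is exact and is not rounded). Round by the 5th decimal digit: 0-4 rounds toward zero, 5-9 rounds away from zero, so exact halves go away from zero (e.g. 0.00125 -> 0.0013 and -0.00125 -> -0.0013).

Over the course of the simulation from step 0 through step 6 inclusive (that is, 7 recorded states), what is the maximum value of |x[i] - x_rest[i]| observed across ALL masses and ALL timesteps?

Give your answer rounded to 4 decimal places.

Step 0: x=[7.0000 11.0000 19.0000] v=[0.0000 0.0000 0.0000]
Step 1: x=[6.5200 11.6400 18.6800] v=[-2.4000 3.2000 -1.6000]
Step 2: x=[5.8160 12.5872 18.1936] v=[-3.5200 4.7360 -2.4320]
Step 3: x=[5.2648 13.3480 17.7702] v=[-2.7558 3.8042 -2.1171]
Step 4: x=[5.1646 13.5231 17.5992] v=[-0.5011 0.8754 -0.8549]
Step 5: x=[5.5754 13.0130 17.7360] v=[2.0540 -2.5505 0.6842]
Step 6: x=[6.2842 12.0686 18.0772] v=[3.5438 -4.7222 1.7058]
Max displacement = 1.5231

Answer: 1.5231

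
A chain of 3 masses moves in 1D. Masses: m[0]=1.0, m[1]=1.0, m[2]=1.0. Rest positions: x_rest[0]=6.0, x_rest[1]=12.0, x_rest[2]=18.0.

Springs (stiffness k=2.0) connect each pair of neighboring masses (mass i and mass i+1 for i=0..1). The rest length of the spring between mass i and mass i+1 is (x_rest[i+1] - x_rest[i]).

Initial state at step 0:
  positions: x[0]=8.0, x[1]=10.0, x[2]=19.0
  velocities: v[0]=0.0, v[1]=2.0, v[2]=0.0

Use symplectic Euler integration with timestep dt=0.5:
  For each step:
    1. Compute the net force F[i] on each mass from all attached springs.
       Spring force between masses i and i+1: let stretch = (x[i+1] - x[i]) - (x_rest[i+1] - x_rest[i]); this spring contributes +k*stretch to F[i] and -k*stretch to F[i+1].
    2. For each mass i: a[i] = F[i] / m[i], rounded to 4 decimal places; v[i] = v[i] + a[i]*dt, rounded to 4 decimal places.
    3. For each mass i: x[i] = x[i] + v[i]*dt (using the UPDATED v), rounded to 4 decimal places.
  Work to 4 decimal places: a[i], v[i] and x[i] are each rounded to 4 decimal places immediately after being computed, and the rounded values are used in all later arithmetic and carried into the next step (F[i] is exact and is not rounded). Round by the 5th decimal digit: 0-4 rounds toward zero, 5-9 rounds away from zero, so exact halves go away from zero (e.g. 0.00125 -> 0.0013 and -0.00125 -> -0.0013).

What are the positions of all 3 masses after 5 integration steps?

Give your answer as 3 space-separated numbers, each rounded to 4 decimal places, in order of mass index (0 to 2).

Step 0: x=[8.0000 10.0000 19.0000] v=[0.0000 2.0000 0.0000]
Step 1: x=[6.0000 14.5000 17.5000] v=[-4.0000 9.0000 -3.0000]
Step 2: x=[5.2500 16.2500 17.5000] v=[-1.5000 3.5000 0.0000]
Step 3: x=[7.0000 13.1250 19.8750] v=[3.5000 -6.2500 4.7500]
Step 4: x=[8.8125 10.3125 21.8750] v=[3.6250 -5.6250 4.0000]
Step 5: x=[8.3750 12.5313 21.0938] v=[-0.8750 4.4375 -1.5625]

Answer: 8.3750 12.5313 21.0938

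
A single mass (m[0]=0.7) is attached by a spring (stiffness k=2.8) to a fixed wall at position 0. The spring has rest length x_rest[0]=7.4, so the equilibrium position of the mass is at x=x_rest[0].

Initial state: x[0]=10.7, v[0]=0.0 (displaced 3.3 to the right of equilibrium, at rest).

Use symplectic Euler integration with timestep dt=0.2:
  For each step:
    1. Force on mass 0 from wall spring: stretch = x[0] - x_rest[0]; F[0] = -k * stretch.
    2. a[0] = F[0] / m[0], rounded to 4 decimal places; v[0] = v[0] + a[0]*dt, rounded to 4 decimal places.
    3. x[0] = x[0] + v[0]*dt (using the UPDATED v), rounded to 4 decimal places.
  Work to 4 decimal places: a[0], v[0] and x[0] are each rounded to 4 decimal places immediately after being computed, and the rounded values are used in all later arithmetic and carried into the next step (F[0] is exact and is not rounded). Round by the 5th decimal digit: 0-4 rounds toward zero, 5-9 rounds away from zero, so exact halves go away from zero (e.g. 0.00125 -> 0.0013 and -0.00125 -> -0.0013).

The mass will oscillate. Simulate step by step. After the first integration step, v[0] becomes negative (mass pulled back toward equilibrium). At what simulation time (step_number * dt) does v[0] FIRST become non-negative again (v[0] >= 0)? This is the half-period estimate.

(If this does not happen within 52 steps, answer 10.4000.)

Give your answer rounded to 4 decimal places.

Step 0: x=[10.7000] v=[0.0000]
Step 1: x=[10.1720] v=[-2.6400]
Step 2: x=[9.2005] v=[-4.8576]
Step 3: x=[7.9409] v=[-6.2980]
Step 4: x=[6.5948] v=[-6.7307]
Step 5: x=[5.3775] v=[-6.0865]
Step 6: x=[4.4838] v=[-4.4685]
Step 7: x=[4.0567] v=[-2.1355]
Step 8: x=[4.1645] v=[0.5391]
First v>=0 after going negative at step 8, time=1.6000

Answer: 1.6000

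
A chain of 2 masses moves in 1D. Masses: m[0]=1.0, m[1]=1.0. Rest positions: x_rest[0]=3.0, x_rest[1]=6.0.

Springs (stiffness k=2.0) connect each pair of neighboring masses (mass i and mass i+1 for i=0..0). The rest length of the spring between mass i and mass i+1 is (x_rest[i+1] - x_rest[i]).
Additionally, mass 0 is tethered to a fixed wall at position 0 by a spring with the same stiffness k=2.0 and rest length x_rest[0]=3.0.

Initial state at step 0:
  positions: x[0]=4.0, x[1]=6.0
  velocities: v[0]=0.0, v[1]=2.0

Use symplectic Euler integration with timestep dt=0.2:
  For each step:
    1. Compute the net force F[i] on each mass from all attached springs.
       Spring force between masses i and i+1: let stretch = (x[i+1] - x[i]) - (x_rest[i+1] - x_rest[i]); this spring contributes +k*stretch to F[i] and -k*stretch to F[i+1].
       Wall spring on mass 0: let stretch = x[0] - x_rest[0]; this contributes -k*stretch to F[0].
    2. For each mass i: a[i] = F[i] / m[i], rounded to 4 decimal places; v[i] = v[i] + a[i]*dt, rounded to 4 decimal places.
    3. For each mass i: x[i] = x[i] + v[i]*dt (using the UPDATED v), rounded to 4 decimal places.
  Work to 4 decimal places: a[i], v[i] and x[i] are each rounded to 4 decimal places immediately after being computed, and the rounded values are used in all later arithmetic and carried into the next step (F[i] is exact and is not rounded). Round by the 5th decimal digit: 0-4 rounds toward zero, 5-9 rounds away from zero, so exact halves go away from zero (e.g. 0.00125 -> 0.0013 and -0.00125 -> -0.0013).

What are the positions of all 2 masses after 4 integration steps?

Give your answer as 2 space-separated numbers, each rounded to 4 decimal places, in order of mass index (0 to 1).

Step 0: x=[4.0000 6.0000] v=[0.0000 2.0000]
Step 1: x=[3.8400 6.4800] v=[-0.8000 2.4000]
Step 2: x=[3.5840 6.9888] v=[-1.2800 2.5440]
Step 3: x=[3.3137 7.4652] v=[-1.3517 2.3821]
Step 4: x=[3.1104 7.8495] v=[-1.0166 1.9215]

Answer: 3.1104 7.8495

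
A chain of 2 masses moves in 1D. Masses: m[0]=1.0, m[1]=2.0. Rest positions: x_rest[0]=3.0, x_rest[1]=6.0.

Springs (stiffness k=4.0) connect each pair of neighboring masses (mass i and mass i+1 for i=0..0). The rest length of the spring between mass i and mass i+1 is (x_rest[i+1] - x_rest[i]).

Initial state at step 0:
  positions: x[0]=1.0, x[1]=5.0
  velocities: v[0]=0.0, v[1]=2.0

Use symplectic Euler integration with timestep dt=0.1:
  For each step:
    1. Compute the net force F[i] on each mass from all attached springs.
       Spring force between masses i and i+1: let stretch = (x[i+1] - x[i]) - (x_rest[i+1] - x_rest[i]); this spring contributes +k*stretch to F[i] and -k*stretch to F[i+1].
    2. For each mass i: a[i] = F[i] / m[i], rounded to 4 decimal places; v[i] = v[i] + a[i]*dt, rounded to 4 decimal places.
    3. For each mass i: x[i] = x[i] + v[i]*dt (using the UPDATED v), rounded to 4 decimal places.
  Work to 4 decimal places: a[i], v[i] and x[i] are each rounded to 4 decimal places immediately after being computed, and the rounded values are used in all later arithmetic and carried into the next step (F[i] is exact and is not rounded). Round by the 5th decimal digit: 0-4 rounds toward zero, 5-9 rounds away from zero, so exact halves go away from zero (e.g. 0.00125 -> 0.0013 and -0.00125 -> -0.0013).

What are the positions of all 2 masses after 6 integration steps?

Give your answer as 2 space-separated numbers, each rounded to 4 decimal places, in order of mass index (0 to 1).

Answer: 1.9379 5.7311

Derivation:
Step 0: x=[1.0000 5.0000] v=[0.0000 2.0000]
Step 1: x=[1.0400 5.1800] v=[0.4000 1.8000]
Step 2: x=[1.1256 5.3372] v=[0.8560 1.5720]
Step 3: x=[1.2597 5.4702] v=[1.3406 1.3297]
Step 4: x=[1.4422 5.5790] v=[1.8248 1.0876]
Step 5: x=[1.6702 5.6650] v=[2.2795 0.8602]
Step 6: x=[1.9379 5.7311] v=[2.6774 0.6612]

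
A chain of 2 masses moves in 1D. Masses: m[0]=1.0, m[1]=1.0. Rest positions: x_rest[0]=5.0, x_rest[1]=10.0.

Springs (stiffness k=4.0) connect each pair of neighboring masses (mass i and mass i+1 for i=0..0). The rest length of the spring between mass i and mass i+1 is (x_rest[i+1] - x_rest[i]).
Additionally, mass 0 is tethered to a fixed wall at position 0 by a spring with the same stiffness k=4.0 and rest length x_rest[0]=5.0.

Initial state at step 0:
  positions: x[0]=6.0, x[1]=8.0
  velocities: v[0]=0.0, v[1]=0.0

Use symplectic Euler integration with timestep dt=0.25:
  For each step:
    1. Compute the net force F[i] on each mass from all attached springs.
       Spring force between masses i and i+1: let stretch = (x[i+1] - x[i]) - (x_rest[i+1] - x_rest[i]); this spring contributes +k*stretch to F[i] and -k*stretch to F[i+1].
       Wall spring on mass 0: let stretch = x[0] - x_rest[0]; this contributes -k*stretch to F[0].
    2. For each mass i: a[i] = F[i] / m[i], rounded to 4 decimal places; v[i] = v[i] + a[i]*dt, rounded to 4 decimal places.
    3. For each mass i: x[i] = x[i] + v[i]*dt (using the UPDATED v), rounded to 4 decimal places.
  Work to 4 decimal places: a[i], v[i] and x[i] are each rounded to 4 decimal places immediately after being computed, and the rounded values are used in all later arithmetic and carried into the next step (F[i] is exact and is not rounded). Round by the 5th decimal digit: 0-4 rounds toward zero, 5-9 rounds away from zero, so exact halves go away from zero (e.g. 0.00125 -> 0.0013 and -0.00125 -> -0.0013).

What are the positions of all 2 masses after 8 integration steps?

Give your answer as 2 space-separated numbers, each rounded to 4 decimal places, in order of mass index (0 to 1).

Answer: 6.7850 10.1215

Derivation:
Step 0: x=[6.0000 8.0000] v=[0.0000 0.0000]
Step 1: x=[5.0000 8.7500] v=[-4.0000 3.0000]
Step 2: x=[3.6875 9.8125] v=[-5.2500 4.2500]
Step 3: x=[2.9844 10.5938] v=[-2.8125 3.1250]
Step 4: x=[3.4375 10.7227] v=[1.8125 0.5156]
Step 5: x=[4.8526 10.2803] v=[5.6602 -1.7696]
Step 6: x=[6.4114 9.7310] v=[6.2353 -2.1973]
Step 7: x=[7.1973 9.6018] v=[3.1435 -0.5169]
Step 8: x=[6.7850 10.1215] v=[-1.6493 2.0786]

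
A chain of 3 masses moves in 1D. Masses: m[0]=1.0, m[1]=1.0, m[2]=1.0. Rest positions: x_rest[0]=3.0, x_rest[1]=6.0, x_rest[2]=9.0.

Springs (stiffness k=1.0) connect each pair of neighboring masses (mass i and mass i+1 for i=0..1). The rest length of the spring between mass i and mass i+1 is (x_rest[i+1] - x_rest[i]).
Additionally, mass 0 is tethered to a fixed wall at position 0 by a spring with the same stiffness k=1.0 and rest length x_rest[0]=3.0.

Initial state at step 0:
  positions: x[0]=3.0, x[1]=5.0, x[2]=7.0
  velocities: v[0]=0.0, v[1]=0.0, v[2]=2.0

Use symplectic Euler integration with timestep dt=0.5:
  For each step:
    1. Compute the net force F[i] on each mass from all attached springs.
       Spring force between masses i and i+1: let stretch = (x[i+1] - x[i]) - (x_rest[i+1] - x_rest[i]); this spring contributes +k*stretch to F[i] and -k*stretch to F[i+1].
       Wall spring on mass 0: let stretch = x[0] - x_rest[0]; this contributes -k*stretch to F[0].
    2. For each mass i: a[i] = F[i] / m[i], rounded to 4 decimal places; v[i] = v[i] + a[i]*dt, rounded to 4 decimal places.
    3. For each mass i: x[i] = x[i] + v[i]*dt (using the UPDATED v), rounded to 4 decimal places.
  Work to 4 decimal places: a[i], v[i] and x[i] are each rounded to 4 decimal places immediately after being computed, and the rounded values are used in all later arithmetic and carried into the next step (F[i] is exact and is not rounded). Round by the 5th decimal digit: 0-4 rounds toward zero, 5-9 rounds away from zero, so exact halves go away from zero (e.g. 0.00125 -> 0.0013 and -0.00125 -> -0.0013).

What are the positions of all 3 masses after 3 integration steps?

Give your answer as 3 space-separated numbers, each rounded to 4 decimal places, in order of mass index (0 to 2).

Step 0: x=[3.0000 5.0000 7.0000] v=[0.0000 0.0000 2.0000]
Step 1: x=[2.7500 5.0000 8.2500] v=[-0.5000 0.0000 2.5000]
Step 2: x=[2.3750 5.2500 9.4375] v=[-0.7500 0.5000 2.3750]
Step 3: x=[2.1250 5.8282 10.3282] v=[-0.5000 1.1563 1.7813]

Answer: 2.1250 5.8282 10.3282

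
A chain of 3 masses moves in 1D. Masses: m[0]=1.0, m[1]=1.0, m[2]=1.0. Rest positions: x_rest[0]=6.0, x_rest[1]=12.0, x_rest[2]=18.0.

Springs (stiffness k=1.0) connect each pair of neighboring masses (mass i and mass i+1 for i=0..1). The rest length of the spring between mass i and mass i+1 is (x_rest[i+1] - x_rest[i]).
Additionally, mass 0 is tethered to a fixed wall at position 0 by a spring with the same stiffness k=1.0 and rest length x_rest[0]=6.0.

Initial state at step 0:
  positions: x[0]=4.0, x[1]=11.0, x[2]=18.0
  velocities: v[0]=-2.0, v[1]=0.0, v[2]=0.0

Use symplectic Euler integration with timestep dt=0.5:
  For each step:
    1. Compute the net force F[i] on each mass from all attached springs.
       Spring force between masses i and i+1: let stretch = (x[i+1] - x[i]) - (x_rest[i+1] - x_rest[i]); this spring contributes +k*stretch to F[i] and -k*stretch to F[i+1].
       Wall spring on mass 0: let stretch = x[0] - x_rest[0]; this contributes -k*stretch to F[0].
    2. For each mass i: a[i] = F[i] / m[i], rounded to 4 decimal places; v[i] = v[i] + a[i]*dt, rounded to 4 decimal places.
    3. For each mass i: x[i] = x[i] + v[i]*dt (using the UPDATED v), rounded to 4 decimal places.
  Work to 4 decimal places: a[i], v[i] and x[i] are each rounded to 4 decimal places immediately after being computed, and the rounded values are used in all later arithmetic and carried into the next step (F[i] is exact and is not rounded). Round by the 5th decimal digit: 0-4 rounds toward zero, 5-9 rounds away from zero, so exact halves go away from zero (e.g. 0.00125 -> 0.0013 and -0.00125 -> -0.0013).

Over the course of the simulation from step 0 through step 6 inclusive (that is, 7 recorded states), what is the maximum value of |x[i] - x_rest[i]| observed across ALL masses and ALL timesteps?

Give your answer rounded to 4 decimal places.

Answer: 2.2617

Derivation:
Step 0: x=[4.0000 11.0000 18.0000] v=[-2.0000 0.0000 0.0000]
Step 1: x=[3.7500 11.0000 17.7500] v=[-0.5000 0.0000 -0.5000]
Step 2: x=[4.3750 10.8750 17.3125] v=[1.2500 -0.2500 -0.8750]
Step 3: x=[5.5313 10.7344 16.7656] v=[2.3125 -0.2813 -1.0938]
Step 4: x=[6.6055 10.8008 16.2109] v=[2.1484 0.1328 -1.1094]
Step 5: x=[7.0772 11.1709 15.8037] v=[0.9433 0.7402 -0.8145]
Step 6: x=[6.8030 11.6758 15.7383] v=[-0.5485 1.0098 -0.1309]
Max displacement = 2.2617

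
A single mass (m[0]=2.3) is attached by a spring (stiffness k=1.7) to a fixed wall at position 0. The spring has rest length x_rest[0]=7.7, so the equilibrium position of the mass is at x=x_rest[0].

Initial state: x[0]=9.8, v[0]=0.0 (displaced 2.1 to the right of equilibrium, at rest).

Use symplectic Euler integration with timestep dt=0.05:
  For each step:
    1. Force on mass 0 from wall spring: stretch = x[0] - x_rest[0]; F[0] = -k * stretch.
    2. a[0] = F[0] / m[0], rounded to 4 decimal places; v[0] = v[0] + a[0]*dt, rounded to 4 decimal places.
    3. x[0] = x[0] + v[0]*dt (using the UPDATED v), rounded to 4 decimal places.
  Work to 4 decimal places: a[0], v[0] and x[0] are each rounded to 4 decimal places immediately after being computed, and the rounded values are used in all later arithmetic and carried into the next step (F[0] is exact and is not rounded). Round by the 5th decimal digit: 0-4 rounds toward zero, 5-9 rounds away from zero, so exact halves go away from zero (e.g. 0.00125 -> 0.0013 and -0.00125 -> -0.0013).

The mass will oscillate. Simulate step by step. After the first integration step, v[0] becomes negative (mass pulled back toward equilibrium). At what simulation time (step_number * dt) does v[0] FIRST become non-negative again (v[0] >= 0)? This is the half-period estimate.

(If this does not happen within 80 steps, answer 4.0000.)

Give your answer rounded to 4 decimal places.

Step 0: x=[9.8000] v=[0.0000]
Step 1: x=[9.7961] v=[-0.0776]
Step 2: x=[9.7883] v=[-0.1551]
Step 3: x=[9.7767] v=[-0.2323]
Step 4: x=[9.7612] v=[-0.3091]
Step 5: x=[9.7419] v=[-0.3853]
Step 6: x=[9.7189] v=[-0.4608]
Step 7: x=[9.6921] v=[-0.5354]
Step 8: x=[9.6617] v=[-0.6090]
Step 9: x=[9.6276] v=[-0.6815]
Step 10: x=[9.5900] v=[-0.7527]
Step 11: x=[9.5489] v=[-0.8226]
Step 12: x=[9.5044] v=[-0.8909]
Step 13: x=[9.4565] v=[-0.9576]
Step 14: x=[9.4054] v=[-1.0225]
Step 15: x=[9.3511] v=[-1.0855]
Step 16: x=[9.2938] v=[-1.1465]
Step 17: x=[9.2335] v=[-1.2054]
Step 18: x=[9.1704] v=[-1.2621]
Step 19: x=[9.1046] v=[-1.3164]
Step 20: x=[9.0362] v=[-1.3683]
Step 21: x=[8.9653] v=[-1.4177]
Step 22: x=[8.8921] v=[-1.4645]
Step 23: x=[8.8167] v=[-1.5086]
Step 24: x=[8.7392] v=[-1.5499]
Step 25: x=[8.6598] v=[-1.5883]
Step 26: x=[8.5786] v=[-1.6238]
Step 27: x=[8.4958] v=[-1.6563]
Step 28: x=[8.4115] v=[-1.6857]
Step 29: x=[8.3259] v=[-1.7120]
Step 30: x=[8.2391] v=[-1.7351]
Step 31: x=[8.1514] v=[-1.7550]
Step 32: x=[8.0628] v=[-1.7717]
Step 33: x=[7.9735] v=[-1.7851]
Step 34: x=[7.8837] v=[-1.7952]
Step 35: x=[7.7936] v=[-1.8020]
Step 36: x=[7.7033] v=[-1.8055]
Step 37: x=[7.6130] v=[-1.8056]
Step 38: x=[7.5229] v=[-1.8024]
Step 39: x=[7.4331] v=[-1.7959]
Step 40: x=[7.3438] v=[-1.7860]
Step 41: x=[7.2552] v=[-1.7728]
Step 42: x=[7.1674] v=[-1.7564]
Step 43: x=[7.0806] v=[-1.7367]
Step 44: x=[6.9949] v=[-1.7138]
Step 45: x=[6.9105] v=[-1.6877]
Step 46: x=[6.8276] v=[-1.6585]
Step 47: x=[6.7463] v=[-1.6263]
Step 48: x=[6.6667] v=[-1.5911]
Step 49: x=[6.5891] v=[-1.5529]
Step 50: x=[6.5135] v=[-1.5118]
Step 51: x=[6.4401] v=[-1.4680]
Step 52: x=[6.3690] v=[-1.4214]
Step 53: x=[6.3004] v=[-1.3722]
Step 54: x=[6.2344] v=[-1.3205]
Step 55: x=[6.1711] v=[-1.2663]
Step 56: x=[6.1106] v=[-1.2098]
Step 57: x=[6.0530] v=[-1.1511]
Step 58: x=[5.9985] v=[-1.0902]
Step 59: x=[5.9471] v=[-1.0273]
Step 60: x=[5.8990] v=[-0.9625]
Step 61: x=[5.8542] v=[-0.8959]
Step 62: x=[5.8128] v=[-0.8277]
Step 63: x=[5.7749] v=[-0.7580]
Step 64: x=[5.7406] v=[-0.6869]
Step 65: x=[5.7099] v=[-0.6145]
Step 66: x=[5.6829] v=[-0.5410]
Step 67: x=[5.6596] v=[-0.4665]
Step 68: x=[5.6400] v=[-0.3911]
Step 69: x=[5.6243] v=[-0.3150]
Step 70: x=[5.6124] v=[-0.2383]
Step 71: x=[5.6043] v=[-0.1612]
Step 72: x=[5.6001] v=[-0.0838]
Step 73: x=[5.5998] v=[-0.0062]
Step 74: x=[5.6034] v=[0.0714]
First v>=0 after going negative at step 74, time=3.7000

Answer: 3.7000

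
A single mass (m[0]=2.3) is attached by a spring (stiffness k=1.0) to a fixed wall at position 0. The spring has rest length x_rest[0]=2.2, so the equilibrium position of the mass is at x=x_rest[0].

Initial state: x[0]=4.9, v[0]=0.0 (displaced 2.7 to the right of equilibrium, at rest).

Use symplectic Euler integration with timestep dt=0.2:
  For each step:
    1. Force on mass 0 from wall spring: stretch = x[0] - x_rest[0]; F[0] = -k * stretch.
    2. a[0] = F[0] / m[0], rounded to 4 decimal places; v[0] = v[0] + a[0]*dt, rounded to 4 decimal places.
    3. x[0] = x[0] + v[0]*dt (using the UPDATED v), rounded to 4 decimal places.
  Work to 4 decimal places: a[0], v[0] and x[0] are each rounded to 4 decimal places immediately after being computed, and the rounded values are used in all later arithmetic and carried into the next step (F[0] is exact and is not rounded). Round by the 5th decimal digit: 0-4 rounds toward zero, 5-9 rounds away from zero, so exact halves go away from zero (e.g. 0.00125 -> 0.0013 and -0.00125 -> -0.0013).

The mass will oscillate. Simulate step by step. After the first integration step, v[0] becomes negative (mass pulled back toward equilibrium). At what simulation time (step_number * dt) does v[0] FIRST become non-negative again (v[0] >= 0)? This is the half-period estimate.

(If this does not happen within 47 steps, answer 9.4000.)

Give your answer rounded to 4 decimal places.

Answer: 4.8000

Derivation:
Step 0: x=[4.9000] v=[0.0000]
Step 1: x=[4.8530] v=[-0.2348]
Step 2: x=[4.7599] v=[-0.4655]
Step 3: x=[4.6223] v=[-0.6881]
Step 4: x=[4.4426] v=[-0.8987]
Step 5: x=[4.2239] v=[-1.0937]
Step 6: x=[3.9700] v=[-1.2697]
Step 7: x=[3.6853] v=[-1.4236]
Step 8: x=[3.3747] v=[-1.5528]
Step 9: x=[3.0437] v=[-1.6549]
Step 10: x=[2.6980] v=[-1.7283]
Step 11: x=[2.3437] v=[-1.7716]
Step 12: x=[1.9869] v=[-1.7841]
Step 13: x=[1.6338] v=[-1.7656]
Step 14: x=[1.2905] v=[-1.7164]
Step 15: x=[0.9630] v=[-1.6373]
Step 16: x=[0.6571] v=[-1.5297]
Step 17: x=[0.3780] v=[-1.3955]
Step 18: x=[0.1306] v=[-1.2371]
Step 19: x=[-0.0808] v=[-1.0572]
Step 20: x=[-0.2526] v=[-0.8589]
Step 21: x=[-0.3817] v=[-0.6456]
Step 22: x=[-0.4659] v=[-0.4211]
Step 23: x=[-0.5038] v=[-0.1893]
Step 24: x=[-0.4946] v=[0.0458]
First v>=0 after going negative at step 24, time=4.8000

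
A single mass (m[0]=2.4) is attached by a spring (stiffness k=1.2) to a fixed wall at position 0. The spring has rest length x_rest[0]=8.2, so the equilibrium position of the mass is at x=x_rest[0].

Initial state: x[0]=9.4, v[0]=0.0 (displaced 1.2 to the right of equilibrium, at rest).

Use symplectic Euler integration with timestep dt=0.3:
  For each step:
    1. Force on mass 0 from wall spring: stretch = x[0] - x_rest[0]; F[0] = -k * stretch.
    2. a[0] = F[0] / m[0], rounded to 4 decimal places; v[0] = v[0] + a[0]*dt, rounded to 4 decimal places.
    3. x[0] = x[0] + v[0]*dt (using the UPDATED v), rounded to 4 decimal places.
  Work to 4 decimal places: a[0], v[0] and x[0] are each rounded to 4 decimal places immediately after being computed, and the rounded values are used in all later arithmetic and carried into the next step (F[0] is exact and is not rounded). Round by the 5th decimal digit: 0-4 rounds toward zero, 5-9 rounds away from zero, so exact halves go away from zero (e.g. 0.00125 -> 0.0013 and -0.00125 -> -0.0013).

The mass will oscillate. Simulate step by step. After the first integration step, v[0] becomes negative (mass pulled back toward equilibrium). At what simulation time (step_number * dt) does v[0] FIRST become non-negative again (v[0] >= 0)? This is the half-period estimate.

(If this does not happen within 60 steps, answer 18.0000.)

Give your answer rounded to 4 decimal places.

Step 0: x=[9.4000] v=[0.0000]
Step 1: x=[9.3460] v=[-0.1800]
Step 2: x=[9.2404] v=[-0.3519]
Step 3: x=[9.0880] v=[-0.5080]
Step 4: x=[8.8956] v=[-0.6412]
Step 5: x=[8.6720] v=[-0.7455]
Step 6: x=[8.4271] v=[-0.8163]
Step 7: x=[8.1720] v=[-0.8504]
Step 8: x=[7.9181] v=[-0.8462]
Step 9: x=[7.6769] v=[-0.8039]
Step 10: x=[7.4593] v=[-0.7254]
Step 11: x=[7.2750] v=[-0.6143]
Step 12: x=[7.1323] v=[-0.4756]
Step 13: x=[7.0377] v=[-0.3154]
Step 14: x=[6.9954] v=[-0.1410]
Step 15: x=[7.0073] v=[0.0397]
First v>=0 after going negative at step 15, time=4.5000

Answer: 4.5000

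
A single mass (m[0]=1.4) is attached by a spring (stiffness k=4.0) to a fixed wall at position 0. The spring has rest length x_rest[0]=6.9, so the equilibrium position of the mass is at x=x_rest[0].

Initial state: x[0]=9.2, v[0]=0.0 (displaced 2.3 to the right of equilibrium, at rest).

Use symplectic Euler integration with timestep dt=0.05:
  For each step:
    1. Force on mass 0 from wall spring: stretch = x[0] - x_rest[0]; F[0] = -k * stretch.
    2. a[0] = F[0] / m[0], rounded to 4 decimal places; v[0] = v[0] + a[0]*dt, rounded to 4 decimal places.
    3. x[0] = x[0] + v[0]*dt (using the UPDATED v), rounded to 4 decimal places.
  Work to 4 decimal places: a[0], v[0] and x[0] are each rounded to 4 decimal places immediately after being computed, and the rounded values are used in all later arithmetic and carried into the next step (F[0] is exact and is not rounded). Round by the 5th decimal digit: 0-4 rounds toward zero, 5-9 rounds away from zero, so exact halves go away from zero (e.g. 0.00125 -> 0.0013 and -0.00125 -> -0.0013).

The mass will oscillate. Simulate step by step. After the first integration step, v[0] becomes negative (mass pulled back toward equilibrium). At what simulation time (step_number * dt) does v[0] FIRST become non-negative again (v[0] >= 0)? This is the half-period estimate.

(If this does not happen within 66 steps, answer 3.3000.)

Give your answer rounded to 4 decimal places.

Answer: 1.9000

Derivation:
Step 0: x=[9.2000] v=[0.0000]
Step 1: x=[9.1836] v=[-0.3286]
Step 2: x=[9.1509] v=[-0.6548]
Step 3: x=[9.1021] v=[-0.9764]
Step 4: x=[9.0376] v=[-1.2910]
Step 5: x=[8.9578] v=[-1.5964]
Step 6: x=[8.8633] v=[-1.8904]
Step 7: x=[8.7548] v=[-2.1709]
Step 8: x=[8.6330] v=[-2.4359]
Step 9: x=[8.4988] v=[-2.6835]
Step 10: x=[8.3532] v=[-2.9119]
Step 11: x=[8.1972] v=[-3.1195]
Step 12: x=[8.0320] v=[-3.3048]
Step 13: x=[7.8587] v=[-3.4665]
Step 14: x=[7.6785] v=[-3.6035]
Step 15: x=[7.4928] v=[-3.7147]
Step 16: x=[7.3028] v=[-3.7994]
Step 17: x=[7.1100] v=[-3.8569]
Step 18: x=[6.9157] v=[-3.8869]
Step 19: x=[6.7212] v=[-3.8891]
Step 20: x=[6.5280] v=[-3.8636]
Step 21: x=[6.3375] v=[-3.8105]
Step 22: x=[6.1510] v=[-3.7301]
Step 23: x=[5.9698] v=[-3.6231]
Step 24: x=[5.7953] v=[-3.4902]
Step 25: x=[5.6287] v=[-3.3324]
Step 26: x=[5.4712] v=[-3.1508]
Step 27: x=[5.3239] v=[-2.9467]
Step 28: x=[5.1878] v=[-2.7215]
Step 29: x=[5.0640] v=[-2.4769]
Step 30: x=[4.9533] v=[-2.2146]
Step 31: x=[4.8565] v=[-1.9365]
Step 32: x=[4.7743] v=[-1.6446]
Step 33: x=[4.7073] v=[-1.3409]
Step 34: x=[4.6559] v=[-1.0277]
Step 35: x=[4.6205] v=[-0.7071]
Step 36: x=[4.6014] v=[-0.3815]
Step 37: x=[4.5987] v=[-0.0531]
Step 38: x=[4.6125] v=[0.2757]
First v>=0 after going negative at step 38, time=1.9000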